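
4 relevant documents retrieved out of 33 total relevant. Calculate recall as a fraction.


Recall = retrieved_relevant / total_relevant
= 4 / 33
= 4 / (4 + 29)
= 4/33

4/33


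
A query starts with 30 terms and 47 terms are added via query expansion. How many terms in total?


Original terms: 30
Expansion terms: 47
Total = 30 + 47 = 77

77


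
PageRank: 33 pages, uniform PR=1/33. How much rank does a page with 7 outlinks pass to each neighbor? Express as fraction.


Initial PR = 1/33 = 1/33
Outlinks = 7
Contribution per link = PR / outlinks
= 1/33 / 7
= 1/231

1/231


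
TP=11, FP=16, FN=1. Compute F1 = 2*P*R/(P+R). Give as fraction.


F1 = 2 * P * R / (P + R)
P = TP/(TP+FP) = 11/27 = 11/27
R = TP/(TP+FN) = 11/12 = 11/12
2 * P * R = 2 * 11/27 * 11/12 = 121/162
P + R = 11/27 + 11/12 = 143/108
F1 = 121/162 / 143/108 = 22/39

22/39


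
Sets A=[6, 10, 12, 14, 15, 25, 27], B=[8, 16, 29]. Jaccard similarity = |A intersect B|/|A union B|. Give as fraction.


A intersect B = []
|A intersect B| = 0
A union B = [6, 8, 10, 12, 14, 15, 16, 25, 27, 29]
|A union B| = 10
Jaccard = 0/10 = 0

0


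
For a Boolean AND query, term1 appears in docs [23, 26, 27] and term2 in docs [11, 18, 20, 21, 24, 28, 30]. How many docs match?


Boolean AND: find intersection of posting lists
term1 docs: [23, 26, 27]
term2 docs: [11, 18, 20, 21, 24, 28, 30]
Intersection: []
|intersection| = 0

0


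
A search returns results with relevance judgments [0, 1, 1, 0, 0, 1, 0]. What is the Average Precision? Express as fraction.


Computing P@k for each relevant position:
Position 1: not relevant
Position 2: relevant, P@2 = 1/2 = 1/2
Position 3: relevant, P@3 = 2/3 = 2/3
Position 4: not relevant
Position 5: not relevant
Position 6: relevant, P@6 = 3/6 = 1/2
Position 7: not relevant
Sum of P@k = 1/2 + 2/3 + 1/2 = 5/3
AP = 5/3 / 3 = 5/9

5/9


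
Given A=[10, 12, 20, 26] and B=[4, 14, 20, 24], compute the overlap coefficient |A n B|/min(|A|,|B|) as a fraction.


A intersect B = [20]
|A intersect B| = 1
min(|A|, |B|) = min(4, 4) = 4
Overlap = 1 / 4 = 1/4

1/4


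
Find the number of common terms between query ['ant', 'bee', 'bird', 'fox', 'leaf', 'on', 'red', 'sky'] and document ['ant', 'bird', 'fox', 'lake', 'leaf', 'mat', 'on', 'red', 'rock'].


Query terms: ['ant', 'bee', 'bird', 'fox', 'leaf', 'on', 'red', 'sky']
Document terms: ['ant', 'bird', 'fox', 'lake', 'leaf', 'mat', 'on', 'red', 'rock']
Common terms: ['ant', 'bird', 'fox', 'leaf', 'on', 'red']
Overlap count = 6

6


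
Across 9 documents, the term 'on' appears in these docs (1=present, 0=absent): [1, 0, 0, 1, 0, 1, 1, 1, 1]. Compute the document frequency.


Checking each document for 'on':
Doc 1: present
Doc 2: absent
Doc 3: absent
Doc 4: present
Doc 5: absent
Doc 6: present
Doc 7: present
Doc 8: present
Doc 9: present
df = sum of presences = 1 + 0 + 0 + 1 + 0 + 1 + 1 + 1 + 1 = 6

6


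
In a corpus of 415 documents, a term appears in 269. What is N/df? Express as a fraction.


IDF ratio = N / df
= 415 / 269
= 415/269

415/269


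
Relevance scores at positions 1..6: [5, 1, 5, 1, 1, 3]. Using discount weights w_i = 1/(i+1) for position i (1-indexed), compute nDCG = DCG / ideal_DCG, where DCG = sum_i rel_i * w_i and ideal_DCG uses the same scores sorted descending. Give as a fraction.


Position discount weights w_i = 1/(i+1) for i=1..6:
Weights = [1/2, 1/3, 1/4, 1/5, 1/6, 1/7]
Actual relevance: [5, 1, 5, 1, 1, 3]
DCG = 5/2 + 1/3 + 5/4 + 1/5 + 1/6 + 3/7 = 683/140
Ideal relevance (sorted desc): [5, 5, 3, 1, 1, 1]
Ideal DCG = 5/2 + 5/3 + 3/4 + 1/5 + 1/6 + 1/7 = 2279/420
nDCG = DCG / ideal_DCG = 683/140 / 2279/420 = 2049/2279

2049/2279


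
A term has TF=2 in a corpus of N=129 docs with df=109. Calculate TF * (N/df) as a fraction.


TF * (N/df)
= 2 * (129/109)
= 2 * 129/109
= 258/109

258/109


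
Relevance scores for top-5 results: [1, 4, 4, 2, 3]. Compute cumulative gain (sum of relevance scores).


Cumulative Gain = sum of relevance scores
Position 1: rel=1, running sum=1
Position 2: rel=4, running sum=5
Position 3: rel=4, running sum=9
Position 4: rel=2, running sum=11
Position 5: rel=3, running sum=14
CG = 14

14


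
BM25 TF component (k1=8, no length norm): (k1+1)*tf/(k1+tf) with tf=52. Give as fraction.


BM25 TF component = (k1+1)*tf / (k1+tf)
k1 = 8, tf = 52
Numerator = (8+1)*52 = 468
Denominator = 8 + 52 = 60
= 468/60 = 39/5

39/5


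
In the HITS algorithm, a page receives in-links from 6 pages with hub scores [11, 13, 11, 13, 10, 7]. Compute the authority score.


Authority = sum of hub scores of in-linkers
In-link 1: hub score = 11
In-link 2: hub score = 13
In-link 3: hub score = 11
In-link 4: hub score = 13
In-link 5: hub score = 10
In-link 6: hub score = 7
Authority = 11 + 13 + 11 + 13 + 10 + 7 = 65

65


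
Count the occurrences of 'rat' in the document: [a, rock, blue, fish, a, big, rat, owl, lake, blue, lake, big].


Document has 12 words
Scanning for 'rat':
Found at positions: [6]
Count = 1

1


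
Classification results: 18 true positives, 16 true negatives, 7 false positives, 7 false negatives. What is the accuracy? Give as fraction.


Accuracy = (TP + TN) / (TP + TN + FP + FN)
TP + TN = 18 + 16 = 34
Total = 18 + 16 + 7 + 7 = 48
Accuracy = 34 / 48 = 17/24

17/24


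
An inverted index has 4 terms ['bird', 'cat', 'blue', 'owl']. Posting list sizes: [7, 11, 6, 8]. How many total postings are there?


Summing posting list sizes:
'bird': 7 postings
'cat': 11 postings
'blue': 6 postings
'owl': 8 postings
Total = 7 + 11 + 6 + 8 = 32

32


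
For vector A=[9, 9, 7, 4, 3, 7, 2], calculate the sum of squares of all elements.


|A|^2 = sum of squared components
A[0]^2 = 9^2 = 81
A[1]^2 = 9^2 = 81
A[2]^2 = 7^2 = 49
A[3]^2 = 4^2 = 16
A[4]^2 = 3^2 = 9
A[5]^2 = 7^2 = 49
A[6]^2 = 2^2 = 4
Sum = 81 + 81 + 49 + 16 + 9 + 49 + 4 = 289

289


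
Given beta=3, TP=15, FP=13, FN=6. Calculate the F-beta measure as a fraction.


P = TP/(TP+FP) = 15/28 = 15/28
R = TP/(TP+FN) = 15/21 = 5/7
beta^2 = 3^2 = 9
(1 + beta^2) = 10
Numerator = (1+beta^2)*P*R = 375/98
Denominator = beta^2*P + R = 135/28 + 5/7 = 155/28
F_beta = 150/217

150/217


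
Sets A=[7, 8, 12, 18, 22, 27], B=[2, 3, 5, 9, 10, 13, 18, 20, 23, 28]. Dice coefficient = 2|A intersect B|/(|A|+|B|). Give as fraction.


A intersect B = [18]
|A intersect B| = 1
|A| = 6, |B| = 10
Dice = 2*1 / (6+10)
= 2 / 16 = 1/8

1/8


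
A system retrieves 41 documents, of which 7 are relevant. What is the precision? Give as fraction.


Precision = relevant_retrieved / total_retrieved
= 7 / 41
= 7 / (7 + 34)
= 7/41

7/41


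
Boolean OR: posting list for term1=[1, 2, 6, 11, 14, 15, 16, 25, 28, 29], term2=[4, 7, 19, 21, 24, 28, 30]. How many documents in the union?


Boolean OR: find union of posting lists
term1 docs: [1, 2, 6, 11, 14, 15, 16, 25, 28, 29]
term2 docs: [4, 7, 19, 21, 24, 28, 30]
Union: [1, 2, 4, 6, 7, 11, 14, 15, 16, 19, 21, 24, 25, 28, 29, 30]
|union| = 16

16


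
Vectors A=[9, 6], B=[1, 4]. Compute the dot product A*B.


Dot product = sum of element-wise products
A[0]*B[0] = 9*1 = 9
A[1]*B[1] = 6*4 = 24
Sum = 9 + 24 = 33

33


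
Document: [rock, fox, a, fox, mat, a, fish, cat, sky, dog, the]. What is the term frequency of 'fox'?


Document has 11 words
Scanning for 'fox':
Found at positions: [1, 3]
Count = 2

2


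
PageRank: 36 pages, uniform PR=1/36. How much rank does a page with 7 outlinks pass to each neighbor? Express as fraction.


Initial PR = 1/36 = 1/36
Outlinks = 7
Contribution per link = PR / outlinks
= 1/36 / 7
= 1/252

1/252


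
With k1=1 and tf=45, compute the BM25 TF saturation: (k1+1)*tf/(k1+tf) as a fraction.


BM25 TF component = (k1+1)*tf / (k1+tf)
k1 = 1, tf = 45
Numerator = (1+1)*45 = 90
Denominator = 1 + 45 = 46
= 90/46 = 45/23

45/23


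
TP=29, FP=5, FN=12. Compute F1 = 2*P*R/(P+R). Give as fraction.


F1 = 2 * P * R / (P + R)
P = TP/(TP+FP) = 29/34 = 29/34
R = TP/(TP+FN) = 29/41 = 29/41
2 * P * R = 2 * 29/34 * 29/41 = 841/697
P + R = 29/34 + 29/41 = 2175/1394
F1 = 841/697 / 2175/1394 = 58/75

58/75


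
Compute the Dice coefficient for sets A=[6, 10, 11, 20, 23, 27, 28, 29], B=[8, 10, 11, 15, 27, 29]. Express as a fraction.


A intersect B = [10, 11, 27, 29]
|A intersect B| = 4
|A| = 8, |B| = 6
Dice = 2*4 / (8+6)
= 8 / 14 = 4/7

4/7


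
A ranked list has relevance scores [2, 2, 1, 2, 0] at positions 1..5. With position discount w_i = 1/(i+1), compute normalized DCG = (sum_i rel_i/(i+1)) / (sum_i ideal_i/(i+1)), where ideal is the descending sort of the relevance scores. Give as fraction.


Position discount weights w_i = 1/(i+1) for i=1..5:
Weights = [1/2, 1/3, 1/4, 1/5, 1/6]
Actual relevance: [2, 2, 1, 2, 0]
DCG = 2/2 + 2/3 + 1/4 + 2/5 + 0/6 = 139/60
Ideal relevance (sorted desc): [2, 2, 2, 1, 0]
Ideal DCG = 2/2 + 2/3 + 2/4 + 1/5 + 0/6 = 71/30
nDCG = DCG / ideal_DCG = 139/60 / 71/30 = 139/142

139/142


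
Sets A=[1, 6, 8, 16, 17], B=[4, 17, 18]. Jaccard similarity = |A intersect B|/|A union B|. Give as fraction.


A intersect B = [17]
|A intersect B| = 1
A union B = [1, 4, 6, 8, 16, 17, 18]
|A union B| = 7
Jaccard = 1/7 = 1/7

1/7


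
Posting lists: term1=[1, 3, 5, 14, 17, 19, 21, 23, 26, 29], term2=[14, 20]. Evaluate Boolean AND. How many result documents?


Boolean AND: find intersection of posting lists
term1 docs: [1, 3, 5, 14, 17, 19, 21, 23, 26, 29]
term2 docs: [14, 20]
Intersection: [14]
|intersection| = 1

1


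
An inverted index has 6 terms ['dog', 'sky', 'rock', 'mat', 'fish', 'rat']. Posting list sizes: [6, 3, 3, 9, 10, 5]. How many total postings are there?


Summing posting list sizes:
'dog': 6 postings
'sky': 3 postings
'rock': 3 postings
'mat': 9 postings
'fish': 10 postings
'rat': 5 postings
Total = 6 + 3 + 3 + 9 + 10 + 5 = 36

36


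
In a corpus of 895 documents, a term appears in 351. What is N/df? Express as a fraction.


IDF ratio = N / df
= 895 / 351
= 895/351

895/351


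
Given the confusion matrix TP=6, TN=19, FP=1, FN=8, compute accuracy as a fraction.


Accuracy = (TP + TN) / (TP + TN + FP + FN)
TP + TN = 6 + 19 = 25
Total = 6 + 19 + 1 + 8 = 34
Accuracy = 25 / 34 = 25/34

25/34


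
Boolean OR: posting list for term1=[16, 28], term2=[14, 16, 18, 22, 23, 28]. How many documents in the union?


Boolean OR: find union of posting lists
term1 docs: [16, 28]
term2 docs: [14, 16, 18, 22, 23, 28]
Union: [14, 16, 18, 22, 23, 28]
|union| = 6

6


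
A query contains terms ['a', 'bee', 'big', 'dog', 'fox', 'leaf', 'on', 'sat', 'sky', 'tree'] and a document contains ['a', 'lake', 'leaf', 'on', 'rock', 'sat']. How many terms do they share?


Query terms: ['a', 'bee', 'big', 'dog', 'fox', 'leaf', 'on', 'sat', 'sky', 'tree']
Document terms: ['a', 'lake', 'leaf', 'on', 'rock', 'sat']
Common terms: ['a', 'leaf', 'on', 'sat']
Overlap count = 4

4


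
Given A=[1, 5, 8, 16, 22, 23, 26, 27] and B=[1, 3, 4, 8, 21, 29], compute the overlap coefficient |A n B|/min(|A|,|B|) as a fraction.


A intersect B = [1, 8]
|A intersect B| = 2
min(|A|, |B|) = min(8, 6) = 6
Overlap = 2 / 6 = 1/3

1/3


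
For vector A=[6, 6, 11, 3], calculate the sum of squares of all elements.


|A|^2 = sum of squared components
A[0]^2 = 6^2 = 36
A[1]^2 = 6^2 = 36
A[2]^2 = 11^2 = 121
A[3]^2 = 3^2 = 9
Sum = 36 + 36 + 121 + 9 = 202

202


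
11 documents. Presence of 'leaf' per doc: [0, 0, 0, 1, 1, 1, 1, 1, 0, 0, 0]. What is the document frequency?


Checking each document for 'leaf':
Doc 1: absent
Doc 2: absent
Doc 3: absent
Doc 4: present
Doc 5: present
Doc 6: present
Doc 7: present
Doc 8: present
Doc 9: absent
Doc 10: absent
Doc 11: absent
df = sum of presences = 0 + 0 + 0 + 1 + 1 + 1 + 1 + 1 + 0 + 0 + 0 = 5

5


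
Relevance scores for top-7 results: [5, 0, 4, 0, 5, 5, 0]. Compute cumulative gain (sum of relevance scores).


Cumulative Gain = sum of relevance scores
Position 1: rel=5, running sum=5
Position 2: rel=0, running sum=5
Position 3: rel=4, running sum=9
Position 4: rel=0, running sum=9
Position 5: rel=5, running sum=14
Position 6: rel=5, running sum=19
Position 7: rel=0, running sum=19
CG = 19

19


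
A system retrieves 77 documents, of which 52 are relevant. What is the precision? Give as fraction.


Precision = relevant_retrieved / total_retrieved
= 52 / 77
= 52 / (52 + 25)
= 52/77

52/77


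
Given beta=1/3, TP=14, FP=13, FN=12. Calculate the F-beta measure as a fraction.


P = TP/(TP+FP) = 14/27 = 14/27
R = TP/(TP+FN) = 14/26 = 7/13
beta^2 = 1/3^2 = 1/9
(1 + beta^2) = 10/9
Numerator = (1+beta^2)*P*R = 980/3159
Denominator = beta^2*P + R = 14/243 + 7/13 = 1883/3159
F_beta = 140/269

140/269


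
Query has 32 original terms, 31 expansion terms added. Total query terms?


Original terms: 32
Expansion terms: 31
Total = 32 + 31 = 63

63


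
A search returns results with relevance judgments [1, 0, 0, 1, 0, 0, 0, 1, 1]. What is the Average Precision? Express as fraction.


Computing P@k for each relevant position:
Position 1: relevant, P@1 = 1/1 = 1
Position 2: not relevant
Position 3: not relevant
Position 4: relevant, P@4 = 2/4 = 1/2
Position 5: not relevant
Position 6: not relevant
Position 7: not relevant
Position 8: relevant, P@8 = 3/8 = 3/8
Position 9: relevant, P@9 = 4/9 = 4/9
Sum of P@k = 1 + 1/2 + 3/8 + 4/9 = 167/72
AP = 167/72 / 4 = 167/288

167/288


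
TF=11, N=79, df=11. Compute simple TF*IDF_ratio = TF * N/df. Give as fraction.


TF * (N/df)
= 11 * (79/11)
= 11 * 79/11
= 79

79


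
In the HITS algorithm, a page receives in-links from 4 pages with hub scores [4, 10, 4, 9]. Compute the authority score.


Authority = sum of hub scores of in-linkers
In-link 1: hub score = 4
In-link 2: hub score = 10
In-link 3: hub score = 4
In-link 4: hub score = 9
Authority = 4 + 10 + 4 + 9 = 27

27


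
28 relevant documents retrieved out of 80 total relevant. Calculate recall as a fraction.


Recall = retrieved_relevant / total_relevant
= 28 / 80
= 28 / (28 + 52)
= 7/20

7/20


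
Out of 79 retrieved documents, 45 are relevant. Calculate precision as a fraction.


Precision = relevant_retrieved / total_retrieved
= 45 / 79
= 45 / (45 + 34)
= 45/79

45/79


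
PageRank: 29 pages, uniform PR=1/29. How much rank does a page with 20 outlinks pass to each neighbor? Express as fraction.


Initial PR = 1/29 = 1/29
Outlinks = 20
Contribution per link = PR / outlinks
= 1/29 / 20
= 1/580

1/580


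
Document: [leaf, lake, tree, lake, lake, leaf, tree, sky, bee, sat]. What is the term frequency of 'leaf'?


Document has 10 words
Scanning for 'leaf':
Found at positions: [0, 5]
Count = 2

2


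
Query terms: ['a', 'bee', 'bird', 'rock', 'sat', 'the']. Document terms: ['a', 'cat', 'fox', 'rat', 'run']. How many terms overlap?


Query terms: ['a', 'bee', 'bird', 'rock', 'sat', 'the']
Document terms: ['a', 'cat', 'fox', 'rat', 'run']
Common terms: ['a']
Overlap count = 1

1


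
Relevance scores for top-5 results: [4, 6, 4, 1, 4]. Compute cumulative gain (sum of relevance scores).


Cumulative Gain = sum of relevance scores
Position 1: rel=4, running sum=4
Position 2: rel=6, running sum=10
Position 3: rel=4, running sum=14
Position 4: rel=1, running sum=15
Position 5: rel=4, running sum=19
CG = 19

19


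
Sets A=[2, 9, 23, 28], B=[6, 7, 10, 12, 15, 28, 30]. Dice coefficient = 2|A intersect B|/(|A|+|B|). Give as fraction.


A intersect B = [28]
|A intersect B| = 1
|A| = 4, |B| = 7
Dice = 2*1 / (4+7)
= 2 / 11 = 2/11

2/11


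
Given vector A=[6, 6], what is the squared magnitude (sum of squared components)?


|A|^2 = sum of squared components
A[0]^2 = 6^2 = 36
A[1]^2 = 6^2 = 36
Sum = 36 + 36 = 72

72


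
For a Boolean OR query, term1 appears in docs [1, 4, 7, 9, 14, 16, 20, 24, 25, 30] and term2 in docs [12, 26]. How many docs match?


Boolean OR: find union of posting lists
term1 docs: [1, 4, 7, 9, 14, 16, 20, 24, 25, 30]
term2 docs: [12, 26]
Union: [1, 4, 7, 9, 12, 14, 16, 20, 24, 25, 26, 30]
|union| = 12

12


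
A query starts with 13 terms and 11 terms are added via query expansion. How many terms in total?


Original terms: 13
Expansion terms: 11
Total = 13 + 11 = 24

24


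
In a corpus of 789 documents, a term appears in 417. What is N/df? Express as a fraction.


IDF ratio = N / df
= 789 / 417
= 263/139

263/139


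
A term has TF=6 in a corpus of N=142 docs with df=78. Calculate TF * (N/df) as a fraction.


TF * (N/df)
= 6 * (142/78)
= 6 * 71/39
= 142/13

142/13


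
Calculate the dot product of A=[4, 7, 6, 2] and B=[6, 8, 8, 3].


Dot product = sum of element-wise products
A[0]*B[0] = 4*6 = 24
A[1]*B[1] = 7*8 = 56
A[2]*B[2] = 6*8 = 48
A[3]*B[3] = 2*3 = 6
Sum = 24 + 56 + 48 + 6 = 134

134


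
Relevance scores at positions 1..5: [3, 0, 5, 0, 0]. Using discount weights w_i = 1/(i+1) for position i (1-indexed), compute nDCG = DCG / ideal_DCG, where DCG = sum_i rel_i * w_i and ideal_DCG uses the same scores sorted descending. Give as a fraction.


Position discount weights w_i = 1/(i+1) for i=1..5:
Weights = [1/2, 1/3, 1/4, 1/5, 1/6]
Actual relevance: [3, 0, 5, 0, 0]
DCG = 3/2 + 0/3 + 5/4 + 0/5 + 0/6 = 11/4
Ideal relevance (sorted desc): [5, 3, 0, 0, 0]
Ideal DCG = 5/2 + 3/3 + 0/4 + 0/5 + 0/6 = 7/2
nDCG = DCG / ideal_DCG = 11/4 / 7/2 = 11/14

11/14


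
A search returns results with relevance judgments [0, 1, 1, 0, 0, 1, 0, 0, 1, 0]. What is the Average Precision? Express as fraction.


Computing P@k for each relevant position:
Position 1: not relevant
Position 2: relevant, P@2 = 1/2 = 1/2
Position 3: relevant, P@3 = 2/3 = 2/3
Position 4: not relevant
Position 5: not relevant
Position 6: relevant, P@6 = 3/6 = 1/2
Position 7: not relevant
Position 8: not relevant
Position 9: relevant, P@9 = 4/9 = 4/9
Position 10: not relevant
Sum of P@k = 1/2 + 2/3 + 1/2 + 4/9 = 19/9
AP = 19/9 / 4 = 19/36

19/36


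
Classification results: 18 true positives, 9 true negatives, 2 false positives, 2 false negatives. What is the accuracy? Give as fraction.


Accuracy = (TP + TN) / (TP + TN + FP + FN)
TP + TN = 18 + 9 = 27
Total = 18 + 9 + 2 + 2 = 31
Accuracy = 27 / 31 = 27/31

27/31


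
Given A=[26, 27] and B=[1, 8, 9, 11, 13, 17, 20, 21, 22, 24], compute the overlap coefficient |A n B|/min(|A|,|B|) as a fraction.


A intersect B = []
|A intersect B| = 0
min(|A|, |B|) = min(2, 10) = 2
Overlap = 0 / 2 = 0

0


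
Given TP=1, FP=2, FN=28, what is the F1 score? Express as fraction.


F1 = 2 * P * R / (P + R)
P = TP/(TP+FP) = 1/3 = 1/3
R = TP/(TP+FN) = 1/29 = 1/29
2 * P * R = 2 * 1/3 * 1/29 = 2/87
P + R = 1/3 + 1/29 = 32/87
F1 = 2/87 / 32/87 = 1/16

1/16


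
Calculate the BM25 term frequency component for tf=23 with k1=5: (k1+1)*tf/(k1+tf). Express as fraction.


BM25 TF component = (k1+1)*tf / (k1+tf)
k1 = 5, tf = 23
Numerator = (5+1)*23 = 138
Denominator = 5 + 23 = 28
= 138/28 = 69/14

69/14


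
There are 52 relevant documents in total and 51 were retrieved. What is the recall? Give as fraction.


Recall = retrieved_relevant / total_relevant
= 51 / 52
= 51 / (51 + 1)
= 51/52

51/52


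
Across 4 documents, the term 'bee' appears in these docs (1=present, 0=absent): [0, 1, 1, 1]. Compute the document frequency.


Checking each document for 'bee':
Doc 1: absent
Doc 2: present
Doc 3: present
Doc 4: present
df = sum of presences = 0 + 1 + 1 + 1 = 3

3


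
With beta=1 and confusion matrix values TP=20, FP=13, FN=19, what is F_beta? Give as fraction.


P = TP/(TP+FP) = 20/33 = 20/33
R = TP/(TP+FN) = 20/39 = 20/39
beta^2 = 1^2 = 1
(1 + beta^2) = 2
Numerator = (1+beta^2)*P*R = 800/1287
Denominator = beta^2*P + R = 20/33 + 20/39 = 160/143
F_beta = 5/9

5/9


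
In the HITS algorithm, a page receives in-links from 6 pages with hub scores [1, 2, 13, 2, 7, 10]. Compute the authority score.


Authority = sum of hub scores of in-linkers
In-link 1: hub score = 1
In-link 2: hub score = 2
In-link 3: hub score = 13
In-link 4: hub score = 2
In-link 5: hub score = 7
In-link 6: hub score = 10
Authority = 1 + 2 + 13 + 2 + 7 + 10 = 35

35


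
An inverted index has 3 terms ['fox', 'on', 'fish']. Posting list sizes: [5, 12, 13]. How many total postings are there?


Summing posting list sizes:
'fox': 5 postings
'on': 12 postings
'fish': 13 postings
Total = 5 + 12 + 13 = 30

30


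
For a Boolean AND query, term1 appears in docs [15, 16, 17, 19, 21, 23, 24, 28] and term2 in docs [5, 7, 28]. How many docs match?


Boolean AND: find intersection of posting lists
term1 docs: [15, 16, 17, 19, 21, 23, 24, 28]
term2 docs: [5, 7, 28]
Intersection: [28]
|intersection| = 1

1


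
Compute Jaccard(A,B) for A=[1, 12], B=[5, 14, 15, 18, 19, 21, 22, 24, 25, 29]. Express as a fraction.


A intersect B = []
|A intersect B| = 0
A union B = [1, 5, 12, 14, 15, 18, 19, 21, 22, 24, 25, 29]
|A union B| = 12
Jaccard = 0/12 = 0

0


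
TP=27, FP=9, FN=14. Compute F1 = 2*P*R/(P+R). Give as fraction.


F1 = 2 * P * R / (P + R)
P = TP/(TP+FP) = 27/36 = 3/4
R = TP/(TP+FN) = 27/41 = 27/41
2 * P * R = 2 * 3/4 * 27/41 = 81/82
P + R = 3/4 + 27/41 = 231/164
F1 = 81/82 / 231/164 = 54/77

54/77


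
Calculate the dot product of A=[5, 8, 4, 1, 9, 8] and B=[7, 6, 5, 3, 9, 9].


Dot product = sum of element-wise products
A[0]*B[0] = 5*7 = 35
A[1]*B[1] = 8*6 = 48
A[2]*B[2] = 4*5 = 20
A[3]*B[3] = 1*3 = 3
A[4]*B[4] = 9*9 = 81
A[5]*B[5] = 8*9 = 72
Sum = 35 + 48 + 20 + 3 + 81 + 72 = 259

259


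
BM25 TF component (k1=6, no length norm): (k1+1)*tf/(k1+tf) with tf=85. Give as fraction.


BM25 TF component = (k1+1)*tf / (k1+tf)
k1 = 6, tf = 85
Numerator = (6+1)*85 = 595
Denominator = 6 + 85 = 91
= 595/91 = 85/13

85/13


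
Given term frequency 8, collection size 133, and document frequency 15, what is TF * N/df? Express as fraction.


TF * (N/df)
= 8 * (133/15)
= 8 * 133/15
= 1064/15

1064/15


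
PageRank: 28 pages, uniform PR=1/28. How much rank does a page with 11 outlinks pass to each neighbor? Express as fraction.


Initial PR = 1/28 = 1/28
Outlinks = 11
Contribution per link = PR / outlinks
= 1/28 / 11
= 1/308

1/308


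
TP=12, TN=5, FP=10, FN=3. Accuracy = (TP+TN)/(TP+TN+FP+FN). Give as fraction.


Accuracy = (TP + TN) / (TP + TN + FP + FN)
TP + TN = 12 + 5 = 17
Total = 12 + 5 + 10 + 3 = 30
Accuracy = 17 / 30 = 17/30

17/30


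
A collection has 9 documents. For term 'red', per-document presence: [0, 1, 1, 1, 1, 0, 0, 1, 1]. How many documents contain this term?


Checking each document for 'red':
Doc 1: absent
Doc 2: present
Doc 3: present
Doc 4: present
Doc 5: present
Doc 6: absent
Doc 7: absent
Doc 8: present
Doc 9: present
df = sum of presences = 0 + 1 + 1 + 1 + 1 + 0 + 0 + 1 + 1 = 6

6


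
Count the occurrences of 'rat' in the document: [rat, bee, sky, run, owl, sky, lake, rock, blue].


Document has 9 words
Scanning for 'rat':
Found at positions: [0]
Count = 1

1


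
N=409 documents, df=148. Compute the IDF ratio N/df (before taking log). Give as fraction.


IDF ratio = N / df
= 409 / 148
= 409/148

409/148


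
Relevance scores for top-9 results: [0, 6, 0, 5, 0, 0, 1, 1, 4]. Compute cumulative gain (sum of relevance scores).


Cumulative Gain = sum of relevance scores
Position 1: rel=0, running sum=0
Position 2: rel=6, running sum=6
Position 3: rel=0, running sum=6
Position 4: rel=5, running sum=11
Position 5: rel=0, running sum=11
Position 6: rel=0, running sum=11
Position 7: rel=1, running sum=12
Position 8: rel=1, running sum=13
Position 9: rel=4, running sum=17
CG = 17

17


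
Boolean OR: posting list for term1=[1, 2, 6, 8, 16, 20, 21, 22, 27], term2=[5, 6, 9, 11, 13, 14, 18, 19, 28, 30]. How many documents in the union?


Boolean OR: find union of posting lists
term1 docs: [1, 2, 6, 8, 16, 20, 21, 22, 27]
term2 docs: [5, 6, 9, 11, 13, 14, 18, 19, 28, 30]
Union: [1, 2, 5, 6, 8, 9, 11, 13, 14, 16, 18, 19, 20, 21, 22, 27, 28, 30]
|union| = 18

18


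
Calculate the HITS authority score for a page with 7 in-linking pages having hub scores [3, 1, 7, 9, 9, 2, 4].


Authority = sum of hub scores of in-linkers
In-link 1: hub score = 3
In-link 2: hub score = 1
In-link 3: hub score = 7
In-link 4: hub score = 9
In-link 5: hub score = 9
In-link 6: hub score = 2
In-link 7: hub score = 4
Authority = 3 + 1 + 7 + 9 + 9 + 2 + 4 = 35

35


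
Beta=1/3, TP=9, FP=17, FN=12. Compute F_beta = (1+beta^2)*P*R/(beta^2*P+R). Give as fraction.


P = TP/(TP+FP) = 9/26 = 9/26
R = TP/(TP+FN) = 9/21 = 3/7
beta^2 = 1/3^2 = 1/9
(1 + beta^2) = 10/9
Numerator = (1+beta^2)*P*R = 15/91
Denominator = beta^2*P + R = 1/26 + 3/7 = 85/182
F_beta = 6/17

6/17


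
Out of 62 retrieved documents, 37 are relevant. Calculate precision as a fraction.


Precision = relevant_retrieved / total_retrieved
= 37 / 62
= 37 / (37 + 25)
= 37/62

37/62


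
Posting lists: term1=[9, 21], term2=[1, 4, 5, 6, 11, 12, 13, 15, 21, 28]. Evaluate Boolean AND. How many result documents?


Boolean AND: find intersection of posting lists
term1 docs: [9, 21]
term2 docs: [1, 4, 5, 6, 11, 12, 13, 15, 21, 28]
Intersection: [21]
|intersection| = 1

1


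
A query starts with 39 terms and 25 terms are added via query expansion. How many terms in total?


Original terms: 39
Expansion terms: 25
Total = 39 + 25 = 64

64


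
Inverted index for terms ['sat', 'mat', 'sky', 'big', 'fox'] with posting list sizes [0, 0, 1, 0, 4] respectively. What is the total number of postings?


Summing posting list sizes:
'sat': 0 postings
'mat': 0 postings
'sky': 1 postings
'big': 0 postings
'fox': 4 postings
Total = 0 + 0 + 1 + 0 + 4 = 5

5


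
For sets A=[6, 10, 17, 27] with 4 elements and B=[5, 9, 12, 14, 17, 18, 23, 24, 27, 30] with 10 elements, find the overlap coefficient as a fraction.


A intersect B = [17, 27]
|A intersect B| = 2
min(|A|, |B|) = min(4, 10) = 4
Overlap = 2 / 4 = 1/2

1/2


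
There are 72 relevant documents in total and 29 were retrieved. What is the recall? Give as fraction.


Recall = retrieved_relevant / total_relevant
= 29 / 72
= 29 / (29 + 43)
= 29/72

29/72


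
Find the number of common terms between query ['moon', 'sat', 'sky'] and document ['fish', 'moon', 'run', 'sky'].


Query terms: ['moon', 'sat', 'sky']
Document terms: ['fish', 'moon', 'run', 'sky']
Common terms: ['moon', 'sky']
Overlap count = 2

2


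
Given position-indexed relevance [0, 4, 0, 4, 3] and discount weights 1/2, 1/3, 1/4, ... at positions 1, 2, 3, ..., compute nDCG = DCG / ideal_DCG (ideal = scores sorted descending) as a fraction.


Position discount weights w_i = 1/(i+1) for i=1..5:
Weights = [1/2, 1/3, 1/4, 1/5, 1/6]
Actual relevance: [0, 4, 0, 4, 3]
DCG = 0/2 + 4/3 + 0/4 + 4/5 + 3/6 = 79/30
Ideal relevance (sorted desc): [4, 4, 3, 0, 0]
Ideal DCG = 4/2 + 4/3 + 3/4 + 0/5 + 0/6 = 49/12
nDCG = DCG / ideal_DCG = 79/30 / 49/12 = 158/245

158/245


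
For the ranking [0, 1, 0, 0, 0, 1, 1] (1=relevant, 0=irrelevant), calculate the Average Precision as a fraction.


Computing P@k for each relevant position:
Position 1: not relevant
Position 2: relevant, P@2 = 1/2 = 1/2
Position 3: not relevant
Position 4: not relevant
Position 5: not relevant
Position 6: relevant, P@6 = 2/6 = 1/3
Position 7: relevant, P@7 = 3/7 = 3/7
Sum of P@k = 1/2 + 1/3 + 3/7 = 53/42
AP = 53/42 / 3 = 53/126

53/126


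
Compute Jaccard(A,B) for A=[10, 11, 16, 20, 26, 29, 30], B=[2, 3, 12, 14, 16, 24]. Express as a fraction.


A intersect B = [16]
|A intersect B| = 1
A union B = [2, 3, 10, 11, 12, 14, 16, 20, 24, 26, 29, 30]
|A union B| = 12
Jaccard = 1/12 = 1/12

1/12


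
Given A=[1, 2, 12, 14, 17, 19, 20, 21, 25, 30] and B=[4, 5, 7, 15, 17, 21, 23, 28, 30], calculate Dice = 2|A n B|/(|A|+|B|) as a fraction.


A intersect B = [17, 21, 30]
|A intersect B| = 3
|A| = 10, |B| = 9
Dice = 2*3 / (10+9)
= 6 / 19 = 6/19

6/19


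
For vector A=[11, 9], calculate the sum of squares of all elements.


|A|^2 = sum of squared components
A[0]^2 = 11^2 = 121
A[1]^2 = 9^2 = 81
Sum = 121 + 81 = 202

202


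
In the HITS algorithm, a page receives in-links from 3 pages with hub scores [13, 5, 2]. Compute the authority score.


Authority = sum of hub scores of in-linkers
In-link 1: hub score = 13
In-link 2: hub score = 5
In-link 3: hub score = 2
Authority = 13 + 5 + 2 = 20

20


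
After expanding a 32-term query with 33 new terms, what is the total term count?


Original terms: 32
Expansion terms: 33
Total = 32 + 33 = 65

65


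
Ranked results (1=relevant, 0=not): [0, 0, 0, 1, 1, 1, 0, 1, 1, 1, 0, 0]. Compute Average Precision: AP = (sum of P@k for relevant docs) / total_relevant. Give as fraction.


Computing P@k for each relevant position:
Position 1: not relevant
Position 2: not relevant
Position 3: not relevant
Position 4: relevant, P@4 = 1/4 = 1/4
Position 5: relevant, P@5 = 2/5 = 2/5
Position 6: relevant, P@6 = 3/6 = 1/2
Position 7: not relevant
Position 8: relevant, P@8 = 4/8 = 1/2
Position 9: relevant, P@9 = 5/9 = 5/9
Position 10: relevant, P@10 = 6/10 = 3/5
Position 11: not relevant
Position 12: not relevant
Sum of P@k = 1/4 + 2/5 + 1/2 + 1/2 + 5/9 + 3/5 = 101/36
AP = 101/36 / 6 = 101/216

101/216


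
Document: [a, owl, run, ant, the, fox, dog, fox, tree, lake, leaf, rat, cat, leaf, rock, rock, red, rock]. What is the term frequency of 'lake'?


Document has 18 words
Scanning for 'lake':
Found at positions: [9]
Count = 1

1


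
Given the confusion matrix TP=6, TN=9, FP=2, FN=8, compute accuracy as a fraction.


Accuracy = (TP + TN) / (TP + TN + FP + FN)
TP + TN = 6 + 9 = 15
Total = 6 + 9 + 2 + 8 = 25
Accuracy = 15 / 25 = 3/5

3/5


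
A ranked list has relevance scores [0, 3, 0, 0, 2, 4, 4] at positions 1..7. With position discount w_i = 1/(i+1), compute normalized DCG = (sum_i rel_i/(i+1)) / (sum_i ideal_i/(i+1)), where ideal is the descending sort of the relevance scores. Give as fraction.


Position discount weights w_i = 1/(i+1) for i=1..7:
Weights = [1/2, 1/3, 1/4, 1/5, 1/6, 1/7, 1/8]
Actual relevance: [0, 3, 0, 0, 2, 4, 4]
DCG = 0/2 + 3/3 + 0/4 + 0/5 + 2/6 + 4/7 + 4/8 = 101/42
Ideal relevance (sorted desc): [4, 4, 3, 2, 0, 0, 0]
Ideal DCG = 4/2 + 4/3 + 3/4 + 2/5 + 0/6 + 0/7 + 0/8 = 269/60
nDCG = DCG / ideal_DCG = 101/42 / 269/60 = 1010/1883

1010/1883


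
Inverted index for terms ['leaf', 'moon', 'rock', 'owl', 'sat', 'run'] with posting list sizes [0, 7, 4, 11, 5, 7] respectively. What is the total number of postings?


Summing posting list sizes:
'leaf': 0 postings
'moon': 7 postings
'rock': 4 postings
'owl': 11 postings
'sat': 5 postings
'run': 7 postings
Total = 0 + 7 + 4 + 11 + 5 + 7 = 34

34


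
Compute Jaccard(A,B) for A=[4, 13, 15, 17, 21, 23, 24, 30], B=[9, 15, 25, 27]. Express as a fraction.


A intersect B = [15]
|A intersect B| = 1
A union B = [4, 9, 13, 15, 17, 21, 23, 24, 25, 27, 30]
|A union B| = 11
Jaccard = 1/11 = 1/11

1/11


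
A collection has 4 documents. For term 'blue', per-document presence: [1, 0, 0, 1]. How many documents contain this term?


Checking each document for 'blue':
Doc 1: present
Doc 2: absent
Doc 3: absent
Doc 4: present
df = sum of presences = 1 + 0 + 0 + 1 = 2

2


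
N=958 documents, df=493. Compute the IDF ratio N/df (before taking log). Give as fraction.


IDF ratio = N / df
= 958 / 493
= 958/493

958/493


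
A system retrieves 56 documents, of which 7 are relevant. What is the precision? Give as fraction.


Precision = relevant_retrieved / total_retrieved
= 7 / 56
= 7 / (7 + 49)
= 1/8

1/8


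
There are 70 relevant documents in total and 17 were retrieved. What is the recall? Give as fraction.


Recall = retrieved_relevant / total_relevant
= 17 / 70
= 17 / (17 + 53)
= 17/70

17/70


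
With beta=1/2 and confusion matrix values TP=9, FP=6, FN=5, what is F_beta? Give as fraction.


P = TP/(TP+FP) = 9/15 = 3/5
R = TP/(TP+FN) = 9/14 = 9/14
beta^2 = 1/2^2 = 1/4
(1 + beta^2) = 5/4
Numerator = (1+beta^2)*P*R = 27/56
Denominator = beta^2*P + R = 3/20 + 9/14 = 111/140
F_beta = 45/74

45/74


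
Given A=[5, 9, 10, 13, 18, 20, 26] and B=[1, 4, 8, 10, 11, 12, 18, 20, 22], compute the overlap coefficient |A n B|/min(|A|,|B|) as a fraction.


A intersect B = [10, 18, 20]
|A intersect B| = 3
min(|A|, |B|) = min(7, 9) = 7
Overlap = 3 / 7 = 3/7

3/7


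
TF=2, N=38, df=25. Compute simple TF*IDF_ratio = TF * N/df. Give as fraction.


TF * (N/df)
= 2 * (38/25)
= 2 * 38/25
= 76/25

76/25


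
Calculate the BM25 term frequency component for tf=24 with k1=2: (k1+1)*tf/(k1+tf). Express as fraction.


BM25 TF component = (k1+1)*tf / (k1+tf)
k1 = 2, tf = 24
Numerator = (2+1)*24 = 72
Denominator = 2 + 24 = 26
= 72/26 = 36/13

36/13


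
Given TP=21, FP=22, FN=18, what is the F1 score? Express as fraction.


F1 = 2 * P * R / (P + R)
P = TP/(TP+FP) = 21/43 = 21/43
R = TP/(TP+FN) = 21/39 = 7/13
2 * P * R = 2 * 21/43 * 7/13 = 294/559
P + R = 21/43 + 7/13 = 574/559
F1 = 294/559 / 574/559 = 21/41

21/41


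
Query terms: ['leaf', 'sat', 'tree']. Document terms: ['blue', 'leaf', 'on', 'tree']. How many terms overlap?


Query terms: ['leaf', 'sat', 'tree']
Document terms: ['blue', 'leaf', 'on', 'tree']
Common terms: ['leaf', 'tree']
Overlap count = 2

2


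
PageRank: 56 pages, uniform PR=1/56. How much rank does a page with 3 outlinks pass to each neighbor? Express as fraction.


Initial PR = 1/56 = 1/56
Outlinks = 3
Contribution per link = PR / outlinks
= 1/56 / 3
= 1/168

1/168


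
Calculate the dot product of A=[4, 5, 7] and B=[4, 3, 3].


Dot product = sum of element-wise products
A[0]*B[0] = 4*4 = 16
A[1]*B[1] = 5*3 = 15
A[2]*B[2] = 7*3 = 21
Sum = 16 + 15 + 21 = 52

52


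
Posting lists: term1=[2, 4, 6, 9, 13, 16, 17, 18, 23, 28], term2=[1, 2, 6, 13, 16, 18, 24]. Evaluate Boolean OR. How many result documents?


Boolean OR: find union of posting lists
term1 docs: [2, 4, 6, 9, 13, 16, 17, 18, 23, 28]
term2 docs: [1, 2, 6, 13, 16, 18, 24]
Union: [1, 2, 4, 6, 9, 13, 16, 17, 18, 23, 24, 28]
|union| = 12

12


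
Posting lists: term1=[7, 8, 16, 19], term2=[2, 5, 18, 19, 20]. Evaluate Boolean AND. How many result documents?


Boolean AND: find intersection of posting lists
term1 docs: [7, 8, 16, 19]
term2 docs: [2, 5, 18, 19, 20]
Intersection: [19]
|intersection| = 1

1


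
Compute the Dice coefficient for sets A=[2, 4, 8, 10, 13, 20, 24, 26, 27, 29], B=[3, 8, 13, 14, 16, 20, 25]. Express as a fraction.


A intersect B = [8, 13, 20]
|A intersect B| = 3
|A| = 10, |B| = 7
Dice = 2*3 / (10+7)
= 6 / 17 = 6/17

6/17


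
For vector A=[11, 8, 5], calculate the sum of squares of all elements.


|A|^2 = sum of squared components
A[0]^2 = 11^2 = 121
A[1]^2 = 8^2 = 64
A[2]^2 = 5^2 = 25
Sum = 121 + 64 + 25 = 210

210


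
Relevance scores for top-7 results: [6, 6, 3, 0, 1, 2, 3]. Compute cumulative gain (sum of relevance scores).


Cumulative Gain = sum of relevance scores
Position 1: rel=6, running sum=6
Position 2: rel=6, running sum=12
Position 3: rel=3, running sum=15
Position 4: rel=0, running sum=15
Position 5: rel=1, running sum=16
Position 6: rel=2, running sum=18
Position 7: rel=3, running sum=21
CG = 21

21


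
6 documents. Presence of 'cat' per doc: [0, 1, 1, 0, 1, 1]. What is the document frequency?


Checking each document for 'cat':
Doc 1: absent
Doc 2: present
Doc 3: present
Doc 4: absent
Doc 5: present
Doc 6: present
df = sum of presences = 0 + 1 + 1 + 0 + 1 + 1 = 4

4


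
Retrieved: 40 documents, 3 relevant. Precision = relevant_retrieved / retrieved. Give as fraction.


Precision = relevant_retrieved / total_retrieved
= 3 / 40
= 3 / (3 + 37)
= 3/40

3/40


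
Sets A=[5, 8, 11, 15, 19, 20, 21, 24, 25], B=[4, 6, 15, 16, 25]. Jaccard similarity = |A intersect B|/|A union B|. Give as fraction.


A intersect B = [15, 25]
|A intersect B| = 2
A union B = [4, 5, 6, 8, 11, 15, 16, 19, 20, 21, 24, 25]
|A union B| = 12
Jaccard = 2/12 = 1/6

1/6


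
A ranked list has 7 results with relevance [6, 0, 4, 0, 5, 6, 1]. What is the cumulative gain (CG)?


Cumulative Gain = sum of relevance scores
Position 1: rel=6, running sum=6
Position 2: rel=0, running sum=6
Position 3: rel=4, running sum=10
Position 4: rel=0, running sum=10
Position 5: rel=5, running sum=15
Position 6: rel=6, running sum=21
Position 7: rel=1, running sum=22
CG = 22

22


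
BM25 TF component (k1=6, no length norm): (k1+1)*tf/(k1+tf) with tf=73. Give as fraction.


BM25 TF component = (k1+1)*tf / (k1+tf)
k1 = 6, tf = 73
Numerator = (6+1)*73 = 511
Denominator = 6 + 73 = 79
= 511/79 = 511/79

511/79


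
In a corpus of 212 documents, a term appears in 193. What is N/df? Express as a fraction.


IDF ratio = N / df
= 212 / 193
= 212/193

212/193


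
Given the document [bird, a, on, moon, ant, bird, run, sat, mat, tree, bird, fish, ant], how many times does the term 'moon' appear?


Document has 13 words
Scanning for 'moon':
Found at positions: [3]
Count = 1

1


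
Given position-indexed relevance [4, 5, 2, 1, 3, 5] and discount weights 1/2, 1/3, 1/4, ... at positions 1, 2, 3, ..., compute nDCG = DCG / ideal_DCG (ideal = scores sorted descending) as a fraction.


Position discount weights w_i = 1/(i+1) for i=1..6:
Weights = [1/2, 1/3, 1/4, 1/5, 1/6, 1/7]
Actual relevance: [4, 5, 2, 1, 3, 5]
DCG = 4/2 + 5/3 + 2/4 + 1/5 + 3/6 + 5/7 = 586/105
Ideal relevance (sorted desc): [5, 5, 4, 3, 2, 1]
Ideal DCG = 5/2 + 5/3 + 4/4 + 3/5 + 2/6 + 1/7 = 437/70
nDCG = DCG / ideal_DCG = 586/105 / 437/70 = 1172/1311

1172/1311


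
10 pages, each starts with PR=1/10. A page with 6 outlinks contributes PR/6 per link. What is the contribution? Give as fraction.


Initial PR = 1/10 = 1/10
Outlinks = 6
Contribution per link = PR / outlinks
= 1/10 / 6
= 1/60

1/60


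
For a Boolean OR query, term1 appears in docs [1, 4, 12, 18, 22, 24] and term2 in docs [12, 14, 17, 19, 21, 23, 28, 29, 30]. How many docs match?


Boolean OR: find union of posting lists
term1 docs: [1, 4, 12, 18, 22, 24]
term2 docs: [12, 14, 17, 19, 21, 23, 28, 29, 30]
Union: [1, 4, 12, 14, 17, 18, 19, 21, 22, 23, 24, 28, 29, 30]
|union| = 14

14


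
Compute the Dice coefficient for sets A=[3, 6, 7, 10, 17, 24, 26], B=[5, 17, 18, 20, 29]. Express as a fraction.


A intersect B = [17]
|A intersect B| = 1
|A| = 7, |B| = 5
Dice = 2*1 / (7+5)
= 2 / 12 = 1/6

1/6


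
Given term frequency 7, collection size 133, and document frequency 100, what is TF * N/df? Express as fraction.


TF * (N/df)
= 7 * (133/100)
= 7 * 133/100
= 931/100

931/100


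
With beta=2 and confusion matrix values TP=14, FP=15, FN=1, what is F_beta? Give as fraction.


P = TP/(TP+FP) = 14/29 = 14/29
R = TP/(TP+FN) = 14/15 = 14/15
beta^2 = 2^2 = 4
(1 + beta^2) = 5
Numerator = (1+beta^2)*P*R = 196/87
Denominator = beta^2*P + R = 56/29 + 14/15 = 1246/435
F_beta = 70/89

70/89


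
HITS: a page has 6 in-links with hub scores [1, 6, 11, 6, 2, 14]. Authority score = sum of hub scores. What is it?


Authority = sum of hub scores of in-linkers
In-link 1: hub score = 1
In-link 2: hub score = 6
In-link 3: hub score = 11
In-link 4: hub score = 6
In-link 5: hub score = 2
In-link 6: hub score = 14
Authority = 1 + 6 + 11 + 6 + 2 + 14 = 40

40


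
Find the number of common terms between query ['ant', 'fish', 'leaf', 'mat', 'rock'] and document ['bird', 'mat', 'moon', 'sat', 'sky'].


Query terms: ['ant', 'fish', 'leaf', 'mat', 'rock']
Document terms: ['bird', 'mat', 'moon', 'sat', 'sky']
Common terms: ['mat']
Overlap count = 1

1


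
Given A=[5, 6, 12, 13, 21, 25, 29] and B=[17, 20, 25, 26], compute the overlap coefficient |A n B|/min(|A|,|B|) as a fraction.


A intersect B = [25]
|A intersect B| = 1
min(|A|, |B|) = min(7, 4) = 4
Overlap = 1 / 4 = 1/4

1/4


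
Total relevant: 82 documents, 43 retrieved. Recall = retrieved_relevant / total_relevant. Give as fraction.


Recall = retrieved_relevant / total_relevant
= 43 / 82
= 43 / (43 + 39)
= 43/82

43/82


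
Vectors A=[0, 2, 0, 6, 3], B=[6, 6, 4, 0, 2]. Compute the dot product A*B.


Dot product = sum of element-wise products
A[0]*B[0] = 0*6 = 0
A[1]*B[1] = 2*6 = 12
A[2]*B[2] = 0*4 = 0
A[3]*B[3] = 6*0 = 0
A[4]*B[4] = 3*2 = 6
Sum = 0 + 12 + 0 + 0 + 6 = 18

18
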